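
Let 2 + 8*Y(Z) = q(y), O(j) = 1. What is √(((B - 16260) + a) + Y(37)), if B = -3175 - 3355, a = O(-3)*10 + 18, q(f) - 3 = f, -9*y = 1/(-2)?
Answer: I*√3277709/12 ≈ 150.87*I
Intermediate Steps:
y = 1/18 (y = -1/(9*(-2)) = -(-1)/(9*2) = -⅑*(-½) = 1/18 ≈ 0.055556)
q(f) = 3 + f
Y(Z) = 19/144 (Y(Z) = -¼ + (3 + 1/18)/8 = -¼ + (⅛)*(55/18) = -¼ + 55/144 = 19/144)
a = 28 (a = 1*10 + 18 = 10 + 18 = 28)
B = -6530
√(((B - 16260) + a) + Y(37)) = √(((-6530 - 16260) + 28) + 19/144) = √((-22790 + 28) + 19/144) = √(-22762 + 19/144) = √(-3277709/144) = I*√3277709/12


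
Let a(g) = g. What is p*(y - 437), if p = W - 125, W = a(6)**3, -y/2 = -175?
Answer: -7917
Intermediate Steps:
y = 350 (y = -2*(-175) = 350)
W = 216 (W = 6**3 = 216)
p = 91 (p = 216 - 125 = 91)
p*(y - 437) = 91*(350 - 437) = 91*(-87) = -7917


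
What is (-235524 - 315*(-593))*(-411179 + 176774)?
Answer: 11422321245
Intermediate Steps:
(-235524 - 315*(-593))*(-411179 + 176774) = (-235524 + 186795)*(-234405) = -48729*(-234405) = 11422321245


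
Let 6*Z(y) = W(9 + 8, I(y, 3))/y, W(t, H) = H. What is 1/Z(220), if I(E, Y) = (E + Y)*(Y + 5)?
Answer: 165/223 ≈ 0.73991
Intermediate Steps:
I(E, Y) = (5 + Y)*(E + Y) (I(E, Y) = (E + Y)*(5 + Y) = (5 + Y)*(E + Y))
Z(y) = (24 + 8*y)/(6*y) (Z(y) = ((3² + 5*y + 5*3 + y*3)/y)/6 = ((9 + 5*y + 15 + 3*y)/y)/6 = ((24 + 8*y)/y)/6 = (24 + 8*y)/(6*y))
1/Z(220) = 1/(4/3 + 4/220) = 1/(4/3 + 4*(1/220)) = 1/(4/3 + 1/55) = 1/(223/165) = 165/223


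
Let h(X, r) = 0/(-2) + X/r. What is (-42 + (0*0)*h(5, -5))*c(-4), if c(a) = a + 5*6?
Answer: -1092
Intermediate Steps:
h(X, r) = X/r (h(X, r) = 0*(-½) + X/r = 0 + X/r = X/r)
c(a) = 30 + a (c(a) = a + 30 = 30 + a)
(-42 + (0*0)*h(5, -5))*c(-4) = (-42 + (0*0)*(5/(-5)))*(30 - 4) = (-42 + 0*(5*(-⅕)))*26 = (-42 + 0*(-1))*26 = (-42 + 0)*26 = -42*26 = -1092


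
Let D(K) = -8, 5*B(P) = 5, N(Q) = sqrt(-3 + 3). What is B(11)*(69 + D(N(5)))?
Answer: 61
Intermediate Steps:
N(Q) = 0 (N(Q) = sqrt(0) = 0)
B(P) = 1 (B(P) = (1/5)*5 = 1)
B(11)*(69 + D(N(5))) = 1*(69 - 8) = 1*61 = 61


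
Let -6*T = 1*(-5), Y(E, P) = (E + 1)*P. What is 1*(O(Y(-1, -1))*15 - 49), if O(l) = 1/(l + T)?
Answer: -31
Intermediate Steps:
Y(E, P) = P*(1 + E) (Y(E, P) = (1 + E)*P = P*(1 + E))
T = ⅚ (T = -(-5)/6 = -⅙*(-5) = ⅚ ≈ 0.83333)
O(l) = 1/(⅚ + l) (O(l) = 1/(l + ⅚) = 1/(⅚ + l))
1*(O(Y(-1, -1))*15 - 49) = 1*((6/(5 + 6*(-(1 - 1))))*15 - 49) = 1*((6/(5 + 6*(-1*0)))*15 - 49) = 1*((6/(5 + 6*0))*15 - 49) = 1*((6/(5 + 0))*15 - 49) = 1*((6/5)*15 - 49) = 1*(18 - 49) = 1*(-31) = -31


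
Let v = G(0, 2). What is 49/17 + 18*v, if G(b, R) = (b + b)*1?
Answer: 49/17 ≈ 2.8824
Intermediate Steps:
G(b, R) = 2*b (G(b, R) = (2*b)*1 = 2*b)
v = 0 (v = 2*0 = 0)
49/17 + 18*v = 49/17 + 18*0 = 49*(1/17) + 0 = 49/17 + 0 = 49/17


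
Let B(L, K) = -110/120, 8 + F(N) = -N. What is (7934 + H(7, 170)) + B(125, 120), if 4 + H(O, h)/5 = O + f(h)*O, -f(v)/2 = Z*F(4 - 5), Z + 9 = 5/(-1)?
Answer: 13057/12 ≈ 1088.1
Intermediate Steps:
F(N) = -8 - N
Z = -14 (Z = -9 + 5/(-1) = -9 + 5*(-1) = -9 - 5 = -14)
B(L, K) = -11/12 (B(L, K) = -110*1/120 = -11/12)
f(v) = -196 (f(v) = -(-28)*(-8 - (4 - 5)) = -(-28)*(-8 - 1*(-1)) = -(-28)*(-8 + 1) = -(-28)*(-7) = -2*98 = -196)
H(O, h) = -20 - 975*O (H(O, h) = -20 + 5*(O - 196*O) = -20 + 5*(-195*O) = -20 - 975*O)
(7934 + H(7, 170)) + B(125, 120) = (7934 + (-20 - 975*7)) - 11/12 = (7934 + (-20 - 6825)) - 11/12 = (7934 - 6845) - 11/12 = 1089 - 11/12 = 13057/12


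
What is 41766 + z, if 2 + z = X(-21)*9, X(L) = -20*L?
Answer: 45544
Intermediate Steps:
z = 3778 (z = -2 - 20*(-21)*9 = -2 + 420*9 = -2 + 3780 = 3778)
41766 + z = 41766 + 3778 = 45544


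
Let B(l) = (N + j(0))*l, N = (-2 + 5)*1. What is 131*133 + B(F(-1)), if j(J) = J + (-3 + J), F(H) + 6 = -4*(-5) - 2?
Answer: 17423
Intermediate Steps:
N = 3 (N = 3*1 = 3)
F(H) = 12 (F(H) = -6 + (-4*(-5) - 2) = -6 + (20 - 2) = -6 + 18 = 12)
j(J) = -3 + 2*J
B(l) = 0 (B(l) = (3 + (-3 + 2*0))*l = (3 + (-3 + 0))*l = (3 - 3)*l = 0*l = 0)
131*133 + B(F(-1)) = 131*133 + 0 = 17423 + 0 = 17423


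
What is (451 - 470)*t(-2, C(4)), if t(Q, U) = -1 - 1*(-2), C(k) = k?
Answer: -19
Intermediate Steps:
t(Q, U) = 1 (t(Q, U) = -1 + 2 = 1)
(451 - 470)*t(-2, C(4)) = (451 - 470)*1 = -19*1 = -19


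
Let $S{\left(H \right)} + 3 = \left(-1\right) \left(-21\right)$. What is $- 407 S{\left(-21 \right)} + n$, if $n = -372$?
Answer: $-7698$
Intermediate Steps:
$S{\left(H \right)} = 18$ ($S{\left(H \right)} = -3 - -21 = -3 + 21 = 18$)
$- 407 S{\left(-21 \right)} + n = \left(-407\right) 18 - 372 = -7326 - 372 = -7698$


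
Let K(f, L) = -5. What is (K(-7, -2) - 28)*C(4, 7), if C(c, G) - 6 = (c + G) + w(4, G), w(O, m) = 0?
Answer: -561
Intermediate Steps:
C(c, G) = 6 + G + c (C(c, G) = 6 + ((c + G) + 0) = 6 + ((G + c) + 0) = 6 + (G + c) = 6 + G + c)
(K(-7, -2) - 28)*C(4, 7) = (-5 - 28)*(6 + 7 + 4) = -33*17 = -561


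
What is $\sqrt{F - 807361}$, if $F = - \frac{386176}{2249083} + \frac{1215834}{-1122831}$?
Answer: $\frac{i \sqrt{572091752569848974661471966807}}{841780037991} \approx 898.53 i$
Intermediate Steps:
$F = - \frac{1056040654826}{841780037991}$ ($F = \left(-386176\right) \frac{1}{2249083} + 1215834 \left(- \frac{1}{1122831}\right) = - \frac{386176}{2249083} - \frac{405278}{374277} = - \frac{1056040654826}{841780037991} \approx -1.2545$)
$\sqrt{F - 807361} = \sqrt{- \frac{1056040654826}{841780037991} - 807361} = \sqrt{- \frac{679621429293106577}{841780037991}} = \frac{i \sqrt{572091752569848974661471966807}}{841780037991}$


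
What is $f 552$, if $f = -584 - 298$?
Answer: $-486864$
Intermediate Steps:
$f = -882$ ($f = -584 - 298 = -882$)
$f 552 = \left(-882\right) 552 = -486864$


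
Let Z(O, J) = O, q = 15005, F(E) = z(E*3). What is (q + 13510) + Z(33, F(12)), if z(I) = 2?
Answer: 28548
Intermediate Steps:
F(E) = 2
(q + 13510) + Z(33, F(12)) = (15005 + 13510) + 33 = 28515 + 33 = 28548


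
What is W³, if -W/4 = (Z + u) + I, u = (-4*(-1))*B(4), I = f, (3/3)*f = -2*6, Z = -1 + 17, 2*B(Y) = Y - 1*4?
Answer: -4096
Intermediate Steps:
B(Y) = -2 + Y/2 (B(Y) = (Y - 1*4)/2 = (Y - 4)/2 = (-4 + Y)/2 = -2 + Y/2)
Z = 16
f = -12 (f = -2*6 = -12)
I = -12
u = 0 (u = (-4*(-1))*(-2 + (½)*4) = 4*(-2 + 2) = 4*0 = 0)
W = -16 (W = -4*((16 + 0) - 12) = -4*(16 - 12) = -4*4 = -16)
W³ = (-16)³ = -4096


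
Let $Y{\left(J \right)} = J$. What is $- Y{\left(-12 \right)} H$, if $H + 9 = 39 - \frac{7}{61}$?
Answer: $\frac{21876}{61} \approx 358.62$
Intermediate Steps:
$H = \frac{1823}{61}$ ($H = -9 + \left(39 - \frac{7}{61}\right) = -9 + \frac{2372}{61} = \frac{1823}{61} \approx 29.885$)
$- Y{\left(-12 \right)} H = - \frac{\left(-12\right) 1823}{61} = \left(-1\right) \left(- \frac{21876}{61}\right) = \frac{21876}{61}$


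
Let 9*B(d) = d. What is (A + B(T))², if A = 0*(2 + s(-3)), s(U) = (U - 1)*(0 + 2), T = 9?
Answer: 1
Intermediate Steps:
B(d) = d/9
s(U) = -2 + 2*U (s(U) = (-1 + U)*2 = -2 + 2*U)
A = 0 (A = 0*(2 + (-2 + 2*(-3))) = 0*(2 + (-2 - 6)) = 0*(2 - 8) = 0*(-6) = 0)
(A + B(T))² = (0 + (⅑)*9)² = (0 + 1)² = 1² = 1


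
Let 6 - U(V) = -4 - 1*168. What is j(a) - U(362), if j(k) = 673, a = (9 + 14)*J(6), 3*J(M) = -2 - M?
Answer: 495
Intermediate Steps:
J(M) = -⅔ - M/3 (J(M) = (-2 - M)/3 = -⅔ - M/3)
a = -184/3 (a = (9 + 14)*(-⅔ - ⅓*6) = 23*(-⅔ - 2) = 23*(-8/3) = -184/3 ≈ -61.333)
U(V) = 178 (U(V) = 6 - (-4 - 1*168) = 6 - (-4 - 168) = 6 - 1*(-172) = 6 + 172 = 178)
j(a) - U(362) = 673 - 1*178 = 673 - 178 = 495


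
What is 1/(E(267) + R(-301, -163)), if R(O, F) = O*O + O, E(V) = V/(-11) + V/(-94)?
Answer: 1034/93342165 ≈ 1.1078e-5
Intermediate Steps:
E(V) = -105*V/1034 (E(V) = V*(-1/11) + V*(-1/94) = -V/11 - V/94 = -105*V/1034)
R(O, F) = O + O² (R(O, F) = O² + O = O + O²)
1/(E(267) + R(-301, -163)) = 1/(-105/1034*267 - 301*(1 - 301)) = 1/(-28035/1034 - 301*(-300)) = 1/(-28035/1034 + 90300) = 1/(93342165/1034) = 1034/93342165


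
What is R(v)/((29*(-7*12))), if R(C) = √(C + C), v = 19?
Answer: -√38/2436 ≈ -0.0025305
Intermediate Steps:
R(C) = √2*√C (R(C) = √(2*C) = √2*√C)
R(v)/((29*(-7*12))) = (√2*√19)/((29*(-7*12))) = √38/((29*(-84))) = √38/(-2436) = √38*(-1/2436) = -√38/2436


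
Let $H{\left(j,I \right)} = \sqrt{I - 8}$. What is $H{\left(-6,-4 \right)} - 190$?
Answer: $-190 + 2 i \sqrt{3} \approx -190.0 + 3.4641 i$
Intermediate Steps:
$H{\left(j,I \right)} = \sqrt{-8 + I}$
$H{\left(-6,-4 \right)} - 190 = \sqrt{-8 - 4} - 190 = \sqrt{-12} - 190 = 2 i \sqrt{3} - 190 = -190 + 2 i \sqrt{3}$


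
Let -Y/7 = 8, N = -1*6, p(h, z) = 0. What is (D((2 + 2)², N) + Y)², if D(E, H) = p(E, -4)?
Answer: 3136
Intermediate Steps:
N = -6
D(E, H) = 0
Y = -56 (Y = -7*8 = -56)
(D((2 + 2)², N) + Y)² = (0 - 56)² = (-56)² = 3136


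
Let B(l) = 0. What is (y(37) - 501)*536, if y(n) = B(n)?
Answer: -268536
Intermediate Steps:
y(n) = 0
(y(37) - 501)*536 = (0 - 501)*536 = -501*536 = -268536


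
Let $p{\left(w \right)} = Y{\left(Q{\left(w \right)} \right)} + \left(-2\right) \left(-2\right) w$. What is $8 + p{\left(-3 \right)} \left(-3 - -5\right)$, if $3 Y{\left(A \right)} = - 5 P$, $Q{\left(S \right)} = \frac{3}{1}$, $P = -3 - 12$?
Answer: $34$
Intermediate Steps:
$P = -15$ ($P = -3 - 12 = -15$)
$Q{\left(S \right)} = 3$ ($Q{\left(S \right)} = 3 \cdot 1 = 3$)
$Y{\left(A \right)} = 25$ ($Y{\left(A \right)} = \frac{\left(-5\right) \left(-15\right)}{3} = \frac{1}{3} \cdot 75 = 25$)
$p{\left(w \right)} = 25 + 4 w$ ($p{\left(w \right)} = 25 + \left(-2\right) \left(-2\right) w = 25 + 4 w$)
$8 + p{\left(-3 \right)} \left(-3 - -5\right) = 8 + \left(25 + 4 \left(-3\right)\right) \left(-3 - -5\right) = 8 + \left(25 - 12\right) \left(-3 + 5\right) = 8 + 13 \cdot 2 = 8 + 26 = 34$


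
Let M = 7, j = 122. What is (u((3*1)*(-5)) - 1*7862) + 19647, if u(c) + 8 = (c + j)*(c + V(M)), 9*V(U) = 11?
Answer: 92725/9 ≈ 10303.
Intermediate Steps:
V(U) = 11/9 (V(U) = (⅑)*11 = 11/9)
u(c) = -8 + (122 + c)*(11/9 + c) (u(c) = -8 + (c + 122)*(c + 11/9) = -8 + (122 + c)*(11/9 + c))
(u((3*1)*(-5)) - 1*7862) + 19647 = ((1270/9 + ((3*1)*(-5))² + 1109*((3*1)*(-5))/9) - 1*7862) + 19647 = ((1270/9 + (3*(-5))² + 1109*(3*(-5))/9) - 7862) + 19647 = ((1270/9 + (-15)² + (1109/9)*(-15)) - 7862) + 19647 = ((1270/9 + 225 - 5545/3) - 7862) + 19647 = (-13340/9 - 7862) + 19647 = -84098/9 + 19647 = 92725/9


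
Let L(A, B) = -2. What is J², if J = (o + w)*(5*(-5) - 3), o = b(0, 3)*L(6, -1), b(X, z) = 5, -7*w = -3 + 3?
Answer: 78400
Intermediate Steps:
w = 0 (w = -(-3 + 3)/7 = -⅐*0 = 0)
o = -10 (o = 5*(-2) = -10)
J = 280 (J = (-10 + 0)*(5*(-5) - 3) = -10*(-25 - 3) = -10*(-28) = 280)
J² = 280² = 78400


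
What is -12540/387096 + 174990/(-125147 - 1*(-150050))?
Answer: 1872934595/267773658 ≈ 6.9945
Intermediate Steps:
-12540/387096 + 174990/(-125147 - 1*(-150050)) = -12540*1/387096 + 174990/(-125147 + 150050) = -1045/32258 + 174990/24903 = -1045/32258 + 174990*(1/24903) = -1045/32258 + 58330/8301 = 1872934595/267773658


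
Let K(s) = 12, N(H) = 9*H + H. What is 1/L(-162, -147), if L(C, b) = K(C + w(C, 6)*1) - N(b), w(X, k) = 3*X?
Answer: 1/1482 ≈ 0.00067476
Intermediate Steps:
N(H) = 10*H
L(C, b) = 12 - 10*b
1/L(-162, -147) = 1/(12 - 10*(-147)) = 1/(12 + 1470) = 1/1482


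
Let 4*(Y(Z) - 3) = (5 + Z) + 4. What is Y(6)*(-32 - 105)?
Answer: -3699/4 ≈ -924.75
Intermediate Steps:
Y(Z) = 21/4 + Z/4 (Y(Z) = 3 + ((5 + Z) + 4)/4 = 3 + (9 + Z)/4 = 3 + (9/4 + Z/4) = 21/4 + Z/4)
Y(6)*(-32 - 105) = (21/4 + (1/4)*6)*(-32 - 105) = (21/4 + 3/2)*(-137) = (27/4)*(-137) = -3699/4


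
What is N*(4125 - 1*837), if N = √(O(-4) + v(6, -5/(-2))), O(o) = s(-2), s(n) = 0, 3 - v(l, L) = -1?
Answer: 6576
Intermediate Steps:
v(l, L) = 4 (v(l, L) = 3 - 1*(-1) = 3 + 1 = 4)
O(o) = 0
N = 2 (N = √(0 + 4) = √4 = 2)
N*(4125 - 1*837) = 2*(4125 - 1*837) = 2*(4125 - 837) = 2*3288 = 6576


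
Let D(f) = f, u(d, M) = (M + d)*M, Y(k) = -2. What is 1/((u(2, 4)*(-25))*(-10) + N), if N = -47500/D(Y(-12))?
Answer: 1/29750 ≈ 3.3613e-5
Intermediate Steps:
u(d, M) = M*(M + d)
N = 23750 (N = -47500/(-2) = -47500*(-½) = 23750)
1/((u(2, 4)*(-25))*(-10) + N) = 1/(((4*(4 + 2))*(-25))*(-10) + 23750) = 1/(((4*6)*(-25))*(-10) + 23750) = 1/((24*(-25))*(-10) + 23750) = 1/(-600*(-10) + 23750) = 1/(6000 + 23750) = 1/29750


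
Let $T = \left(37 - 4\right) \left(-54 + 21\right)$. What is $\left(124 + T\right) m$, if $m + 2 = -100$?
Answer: $98430$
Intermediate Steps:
$m = -102$ ($m = -2 - 100 = -102$)
$T = -1089$ ($T = 33 \left(-33\right) = -1089$)
$\left(124 + T\right) m = \left(124 - 1089\right) \left(-102\right) = \left(-965\right) \left(-102\right) = 98430$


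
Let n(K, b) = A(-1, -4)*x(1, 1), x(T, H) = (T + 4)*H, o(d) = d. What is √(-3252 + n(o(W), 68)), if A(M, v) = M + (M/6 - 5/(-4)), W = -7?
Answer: I*√117057/6 ≈ 57.023*I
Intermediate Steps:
x(T, H) = H*(4 + T) (x(T, H) = (4 + T)*H = H*(4 + T))
A(M, v) = 5/4 + 7*M/6 (A(M, v) = M + (M*(⅙) - 5*(-¼)) = M + (M/6 + 5/4) = M + (5/4 + M/6) = 5/4 + 7*M/6)
n(K, b) = 5/12 (n(K, b) = (5/4 + (7/6)*(-1))*(1*(4 + 1)) = (5/4 - 7/6)*(1*5) = (1/12)*5 = 5/12)
√(-3252 + n(o(W), 68)) = √(-3252 + 5/12) = √(-39019/12) = I*√117057/6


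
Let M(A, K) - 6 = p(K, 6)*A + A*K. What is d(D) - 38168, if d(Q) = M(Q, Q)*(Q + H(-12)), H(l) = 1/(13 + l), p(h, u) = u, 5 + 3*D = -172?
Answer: -219882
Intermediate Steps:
D = -59 (D = -5/3 + (1/3)*(-172) = -5/3 - 172/3 = -59)
M(A, K) = 6 + 6*A + A*K (M(A, K) = 6 + (6*A + A*K) = 6 + 6*A + A*K)
d(Q) = (1 + Q)*(6 + Q**2 + 6*Q) (d(Q) = (6 + 6*Q + Q*Q)*(Q + 1/(13 - 12)) = (6 + 6*Q + Q**2)*(Q + 1/1) = (6 + Q**2 + 6*Q)*(Q + 1) = (6 + Q**2 + 6*Q)*(1 + Q) = (1 + Q)*(6 + Q**2 + 6*Q))
d(D) - 38168 = (1 - 59)*(6 + (-59)**2 + 6*(-59)) - 38168 = -58*(6 + 3481 - 354) - 38168 = -58*3133 - 38168 = -181714 - 38168 = -219882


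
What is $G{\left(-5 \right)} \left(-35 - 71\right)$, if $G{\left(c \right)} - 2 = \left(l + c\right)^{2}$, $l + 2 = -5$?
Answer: $-15476$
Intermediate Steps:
$l = -7$ ($l = -2 - 5 = -7$)
$G{\left(c \right)} = 2 + \left(-7 + c\right)^{2}$
$G{\left(-5 \right)} \left(-35 - 71\right) = \left(2 + \left(-7 - 5\right)^{2}\right) \left(-35 - 71\right) = \left(2 + \left(-12\right)^{2}\right) \left(-106\right) = \left(2 + 144\right) \left(-106\right) = 146 \left(-106\right) = -15476$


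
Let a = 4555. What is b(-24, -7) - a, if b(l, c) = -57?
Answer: -4612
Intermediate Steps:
b(-24, -7) - a = -57 - 1*4555 = -57 - 4555 = -4612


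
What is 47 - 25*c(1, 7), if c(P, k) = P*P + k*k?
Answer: -1203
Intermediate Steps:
c(P, k) = P² + k²
47 - 25*c(1, 7) = 47 - 25*(1² + 7²) = 47 - 25*(1 + 49) = 47 - 25*50 = 47 - 1250 = -1203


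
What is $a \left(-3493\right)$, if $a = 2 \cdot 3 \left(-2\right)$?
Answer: $41916$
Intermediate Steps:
$a = -12$ ($a = 6 \left(-2\right) = -12$)
$a \left(-3493\right) = \left(-12\right) \left(-3493\right) = 41916$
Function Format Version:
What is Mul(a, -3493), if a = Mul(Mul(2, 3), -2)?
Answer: 41916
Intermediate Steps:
a = -12 (a = Mul(6, -2) = -12)
Mul(a, -3493) = Mul(-12, -3493) = 41916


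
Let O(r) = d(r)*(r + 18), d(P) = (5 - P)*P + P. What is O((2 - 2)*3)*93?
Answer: 0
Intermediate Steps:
d(P) = P + P*(5 - P) (d(P) = P*(5 - P) + P = P + P*(5 - P))
O(r) = r*(6 - r)*(18 + r) (O(r) = (r*(6 - r))*(r + 18) = (r*(6 - r))*(18 + r) = r*(6 - r)*(18 + r))
O((2 - 2)*3)*93 = -(2 - 2)*3*(-6 + (2 - 2)*3)*(18 + (2 - 2)*3)*93 = -0*3*(-6 + 0*3)*(18 + 0*3)*93 = -1*0*(-6 + 0)*(18 + 0)*93 = -1*0*(-6)*18*93 = 0*93 = 0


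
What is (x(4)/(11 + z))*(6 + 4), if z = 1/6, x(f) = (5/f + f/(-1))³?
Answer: -19965/1072 ≈ -18.624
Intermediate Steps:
x(f) = (-f + 5/f)³ (x(f) = (5/f + f*(-1))³ = (5/f - f)³ = (-f + 5/f)³)
z = ⅙ ≈ 0.16667
(x(4)/(11 + z))*(6 + 4) = ((-1*(-5 + 4²)³/4³)/(11 + ⅙))*(6 + 4) = ((-1*1/64*(-5 + 16)³)/(67/6))*10 = (6*(-1*1/64*11³)/67)*10 = (6*(-1*1/64*1331)/67)*10 = ((6/67)*(-1331/64))*10 = -3993/2144*10 = -19965/1072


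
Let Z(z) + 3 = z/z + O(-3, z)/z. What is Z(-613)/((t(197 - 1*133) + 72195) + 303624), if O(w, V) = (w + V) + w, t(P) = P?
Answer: -607/230416279 ≈ -2.6344e-6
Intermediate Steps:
O(w, V) = V + 2*w (O(w, V) = (V + w) + w = V + 2*w)
Z(z) = -2 + (-6 + z)/z (Z(z) = -3 + (z/z + (z + 2*(-3))/z) = -3 + (1 + (z - 6)/z) = -3 + (1 + (-6 + z)/z) = -2 + (-6 + z)/z)
Z(-613)/((t(197 - 1*133) + 72195) + 303624) = ((-6 - 1*(-613))/(-613))/(((197 - 1*133) + 72195) + 303624) = (-(-6 + 613)/613)/(((197 - 133) + 72195) + 303624) = (-1/613*607)/((64 + 72195) + 303624) = -607/(613*(72259 + 303624)) = -607/613/375883 = -607/613*1/375883 = -607/230416279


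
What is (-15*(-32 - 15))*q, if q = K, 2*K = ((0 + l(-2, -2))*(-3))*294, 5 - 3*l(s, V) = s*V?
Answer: -103635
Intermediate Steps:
l(s, V) = 5/3 - V*s/3 (l(s, V) = 5/3 - s*V/3 = 5/3 - V*s/3)
K = -147 (K = (((0 + (5/3 - ⅓*(-2)*(-2)))*(-3))*294)/2 = (((0 + (5/3 - 4/3))*(-3))*294)/2 = (((0 + ⅓)*(-3))*294)/2 = (((⅓)*(-3))*294)/2 = (-1*294)/2 = (½)*(-294) = -147)
q = -147
(-15*(-32 - 15))*q = -15*(-32 - 15)*(-147) = -15*(-47)*(-147) = 705*(-147) = -103635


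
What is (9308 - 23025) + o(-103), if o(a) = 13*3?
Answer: -13678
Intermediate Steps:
o(a) = 39
(9308 - 23025) + o(-103) = (9308 - 23025) + 39 = -13717 + 39 = -13678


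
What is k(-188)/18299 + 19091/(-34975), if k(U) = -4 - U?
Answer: -342910809/640007525 ≈ -0.53579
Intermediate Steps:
k(-188)/18299 + 19091/(-34975) = (-4 - 1*(-188))/18299 + 19091/(-34975) = (-4 + 188)*(1/18299) + 19091*(-1/34975) = 184*(1/18299) - 19091/34975 = 184/18299 - 19091/34975 = -342910809/640007525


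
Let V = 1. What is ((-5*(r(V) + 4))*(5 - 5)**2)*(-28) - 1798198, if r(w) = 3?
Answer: -1798198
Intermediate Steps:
((-5*(r(V) + 4))*(5 - 5)**2)*(-28) - 1798198 = ((-5*(3 + 4))*(5 - 5)**2)*(-28) - 1798198 = (-5*7*0**2)*(-28) - 1798198 = -35*0*(-28) - 1798198 = 0*(-28) - 1798198 = 0 - 1798198 = -1798198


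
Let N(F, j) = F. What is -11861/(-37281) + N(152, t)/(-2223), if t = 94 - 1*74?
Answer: 363163/1453959 ≈ 0.24978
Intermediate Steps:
t = 20 (t = 94 - 74 = 20)
-11861/(-37281) + N(152, t)/(-2223) = -11861/(-37281) + 152/(-2223) = -11861*(-1/37281) + 152*(-1/2223) = 11861/37281 - 8/117 = 363163/1453959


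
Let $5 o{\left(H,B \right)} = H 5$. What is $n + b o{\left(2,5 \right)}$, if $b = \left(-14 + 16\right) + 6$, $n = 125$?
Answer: $141$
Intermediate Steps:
$o{\left(H,B \right)} = H$ ($o{\left(H,B \right)} = \frac{H 5}{5} = \frac{5 H}{5} = H$)
$b = 8$ ($b = 2 + 6 = 8$)
$n + b o{\left(2,5 \right)} = 125 + 8 \cdot 2 = 125 + 16 = 141$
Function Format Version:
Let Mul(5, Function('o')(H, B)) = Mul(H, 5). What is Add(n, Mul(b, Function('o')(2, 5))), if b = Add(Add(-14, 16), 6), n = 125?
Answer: 141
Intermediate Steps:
Function('o')(H, B) = H (Function('o')(H, B) = Mul(Rational(1, 5), Mul(H, 5)) = Mul(Rational(1, 5), Mul(5, H)) = H)
b = 8 (b = Add(2, 6) = 8)
Add(n, Mul(b, Function('o')(2, 5))) = Add(125, Mul(8, 2)) = Add(125, 16) = 141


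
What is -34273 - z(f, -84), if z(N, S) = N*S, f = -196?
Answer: -50737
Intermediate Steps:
-34273 - z(f, -84) = -34273 - (-196)*(-84) = -34273 - 1*16464 = -34273 - 16464 = -50737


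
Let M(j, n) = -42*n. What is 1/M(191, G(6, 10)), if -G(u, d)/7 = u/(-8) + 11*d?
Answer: 2/64239 ≈ 3.1134e-5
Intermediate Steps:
G(u, d) = -77*d + 7*u/8 (G(u, d) = -7*(u/(-8) + 11*d) = -7*(-u/8 + 11*d) = -7*(11*d - u/8) = -77*d + 7*u/8)
1/M(191, G(6, 10)) = 1/(-42*(-77*10 + (7/8)*6)) = 1/(-42*(-770 + 21/4)) = 1/(-42*(-3059/4)) = 1/(64239/2) = 2/64239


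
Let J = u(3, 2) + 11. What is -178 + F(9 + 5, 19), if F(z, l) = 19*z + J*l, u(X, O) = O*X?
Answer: 411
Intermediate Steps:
J = 17 (J = 2*3 + 11 = 6 + 11 = 17)
F(z, l) = 17*l + 19*z (F(z, l) = 19*z + 17*l = 17*l + 19*z)
-178 + F(9 + 5, 19) = -178 + (17*19 + 19*(9 + 5)) = -178 + (323 + 19*14) = -178 + (323 + 266) = -178 + 589 = 411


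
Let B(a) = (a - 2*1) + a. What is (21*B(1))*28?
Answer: 0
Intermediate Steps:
B(a) = -2 + 2*a (B(a) = (a - 2) + a = (-2 + a) + a = -2 + 2*a)
(21*B(1))*28 = (21*(-2 + 2*1))*28 = (21*(-2 + 2))*28 = (21*0)*28 = 0*28 = 0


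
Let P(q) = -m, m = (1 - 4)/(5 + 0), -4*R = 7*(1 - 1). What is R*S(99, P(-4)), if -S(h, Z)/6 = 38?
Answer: 0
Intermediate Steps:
R = 0 (R = -7*(1 - 1)/4 = -7*0/4 = -1/4*0 = 0)
m = -3/5 ≈ -0.60000
P(q) = 3/5 (P(q) = -1*(-3/5) = 3/5)
S(h, Z) = -228 (S(h, Z) = -6*38 = -228)
R*S(99, P(-4)) = 0*(-228) = 0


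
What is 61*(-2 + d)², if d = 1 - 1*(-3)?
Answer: 244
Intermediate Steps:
d = 4 (d = 1 + 3 = 4)
61*(-2 + d)² = 61*(-2 + 4)² = 61*2² = 61*4 = 244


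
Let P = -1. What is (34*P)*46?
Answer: -1564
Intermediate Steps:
(34*P)*46 = (34*(-1))*46 = -34*46 = -1564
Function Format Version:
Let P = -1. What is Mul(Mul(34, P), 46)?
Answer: -1564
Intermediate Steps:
Mul(Mul(34, P), 46) = Mul(Mul(34, -1), 46) = Mul(-34, 46) = -1564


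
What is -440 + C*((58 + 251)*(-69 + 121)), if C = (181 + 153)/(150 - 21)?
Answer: 1769984/43 ≈ 41162.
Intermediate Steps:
C = 334/129 ≈ 2.5891
-440 + C*((58 + 251)*(-69 + 121)) = -440 + 334*((58 + 251)*(-69 + 121))/129 = -440 + 334*(309*52)/129 = -440 + (334/129)*16068 = -440 + 1788904/43 = 1769984/43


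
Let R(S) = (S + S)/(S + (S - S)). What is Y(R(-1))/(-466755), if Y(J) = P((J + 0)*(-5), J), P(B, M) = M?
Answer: -2/466755 ≈ -4.2849e-6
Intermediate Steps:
R(S) = 2 (R(S) = (2*S)/(S + 0) = (2*S)/S = 2)
Y(J) = J
Y(R(-1))/(-466755) = 2/(-466755) = 2*(-1/466755) = -2/466755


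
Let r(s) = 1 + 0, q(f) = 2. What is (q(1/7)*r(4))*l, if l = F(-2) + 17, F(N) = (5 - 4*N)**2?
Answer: 372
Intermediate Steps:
r(s) = 1
l = 186 (l = (-5 + 4*(-2))**2 + 17 = (-5 - 8)**2 + 17 = (-13)**2 + 17 = 169 + 17 = 186)
(q(1/7)*r(4))*l = (2*1)*186 = 2*186 = 372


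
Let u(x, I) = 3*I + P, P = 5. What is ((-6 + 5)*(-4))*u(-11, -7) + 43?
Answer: -21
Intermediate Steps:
u(x, I) = 5 + 3*I (u(x, I) = 3*I + 5 = 5 + 3*I)
((-6 + 5)*(-4))*u(-11, -7) + 43 = ((-6 + 5)*(-4))*(5 + 3*(-7)) + 43 = (-1*(-4))*(5 - 21) + 43 = 4*(-16) + 43 = -64 + 43 = -21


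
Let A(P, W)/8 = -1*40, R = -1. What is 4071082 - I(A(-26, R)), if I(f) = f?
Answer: 4071402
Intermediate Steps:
A(P, W) = -320 (A(P, W) = 8*(-1*40) = 8*(-40) = -320)
4071082 - I(A(-26, R)) = 4071082 - 1*(-320) = 4071082 + 320 = 4071402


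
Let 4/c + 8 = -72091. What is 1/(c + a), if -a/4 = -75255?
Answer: 72099/21703240976 ≈ 3.3220e-6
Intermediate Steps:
c = -4/72099 (c = 4/(-8 - 72091) = 4/(-72099) = 4*(-1/72099) = -4/72099 ≈ -5.5479e-5)
a = 301020 (a = -4*(-75255) = 301020)
1/(c + a) = 1/(-4/72099 + 301020) = 1/(21703240976/72099) = 72099/21703240976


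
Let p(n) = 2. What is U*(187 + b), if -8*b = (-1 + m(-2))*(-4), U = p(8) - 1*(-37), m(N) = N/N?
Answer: 7293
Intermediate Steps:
m(N) = 1
U = 39 (U = 2 - 1*(-37) = 2 + 37 = 39)
b = 0 (b = -(-1 + 1)*(-4)/8 = -0*(-4) = -⅛*0 = 0)
U*(187 + b) = 39*(187 + 0) = 39*187 = 7293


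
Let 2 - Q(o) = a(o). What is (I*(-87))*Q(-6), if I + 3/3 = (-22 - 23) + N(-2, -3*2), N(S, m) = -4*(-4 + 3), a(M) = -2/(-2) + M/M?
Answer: 0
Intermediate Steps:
a(M) = 2 (a(M) = -2*(-½) + 1 = 1 + 1 = 2)
Q(o) = 0 (Q(o) = 2 - 1*2 = 2 - 2 = 0)
N(S, m) = 4 (N(S, m) = -4*(-1) = 4)
I = -42 (I = -1 + ((-22 - 23) + 4) = -1 + (-45 + 4) = -1 - 41 = -42)
(I*(-87))*Q(-6) = -42*(-87)*0 = 3654*0 = 0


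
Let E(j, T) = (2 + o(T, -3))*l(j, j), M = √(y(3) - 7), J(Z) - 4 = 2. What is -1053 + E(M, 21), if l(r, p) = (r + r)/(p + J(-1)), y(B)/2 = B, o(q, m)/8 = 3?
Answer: -38909/37 + 312*I/37 ≈ -1051.6 + 8.4324*I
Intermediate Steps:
J(Z) = 6 (J(Z) = 4 + 2 = 6)
o(q, m) = 24 (o(q, m) = 8*3 = 24)
y(B) = 2*B
l(r, p) = 2*r/(6 + p) (l(r, p) = (r + r)/(p + 6) = (2*r)/(6 + p) = 2*r/(6 + p))
M = I (M = √(2*3 - 7) = √(6 - 7) = √(-1) = I ≈ 1.0*I)
E(j, T) = 52*j/(6 + j) (E(j, T) = (2 + 24)*(2*j/(6 + j)) = 26*(2*j/(6 + j)) = 52*j/(6 + j))
-1053 + E(M, 21) = -1053 + 52*I/(6 + I) = -1053 + 52*I*((6 - I)/37) = -1053 + 52*I*(6 - I)/37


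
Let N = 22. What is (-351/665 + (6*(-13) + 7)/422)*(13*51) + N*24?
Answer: 18664209/280630 ≈ 66.508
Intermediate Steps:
(-351/665 + (6*(-13) + 7)/422)*(13*51) + N*24 = (-351/665 + (6*(-13) + 7)/422)*(13*51) + 22*24 = (-351*1/665 + (-78 + 7)*(1/422))*663 + 528 = (-351/665 - 71*1/422)*663 + 528 = (-351/665 - 71/422)*663 + 528 = -195337/280630*663 + 528 = -129508431/280630 + 528 = 18664209/280630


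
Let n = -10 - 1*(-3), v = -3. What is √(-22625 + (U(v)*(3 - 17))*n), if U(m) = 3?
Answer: I*√22331 ≈ 149.44*I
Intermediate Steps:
n = -7 (n = -10 + 3 = -7)
√(-22625 + (U(v)*(3 - 17))*n) = √(-22625 + (3*(3 - 17))*(-7)) = √(-22625 + (3*(-14))*(-7)) = √(-22625 - 42*(-7)) = √(-22625 + 294) = √(-22331) = I*√22331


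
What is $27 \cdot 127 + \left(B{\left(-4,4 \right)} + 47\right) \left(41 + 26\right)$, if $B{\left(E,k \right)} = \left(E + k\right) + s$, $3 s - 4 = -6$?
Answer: $\frac{19600}{3} \approx 6533.3$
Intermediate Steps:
$s = - \frac{2}{3}$ ($s = \frac{4}{3} + \frac{1}{3} \left(-6\right) = \frac{4}{3} - 2 = - \frac{2}{3} \approx -0.66667$)
$B{\left(E,k \right)} = - \frac{2}{3} + E + k$ ($B{\left(E,k \right)} = \left(E + k\right) - \frac{2}{3} = - \frac{2}{3} + E + k$)
$27 \cdot 127 + \left(B{\left(-4,4 \right)} + 47\right) \left(41 + 26\right) = 27 \cdot 127 + \left(\left(- \frac{2}{3} - 4 + 4\right) + 47\right) \left(41 + 26\right) = 3429 + \left(- \frac{2}{3} + 47\right) 67 = 3429 + \frac{139}{3} \cdot 67 = 3429 + \frac{9313}{3} = \frac{19600}{3}$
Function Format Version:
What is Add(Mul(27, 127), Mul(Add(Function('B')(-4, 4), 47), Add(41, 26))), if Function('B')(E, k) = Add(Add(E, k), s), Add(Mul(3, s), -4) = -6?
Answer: Rational(19600, 3) ≈ 6533.3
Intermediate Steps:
s = Rational(-2, 3) (s = Add(Rational(4, 3), Mul(Rational(1, 3), -6)) = Add(Rational(4, 3), -2) = Rational(-2, 3) ≈ -0.66667)
Function('B')(E, k) = Add(Rational(-2, 3), E, k) (Function('B')(E, k) = Add(Add(E, k), Rational(-2, 3)) = Add(Rational(-2, 3), E, k))
Add(Mul(27, 127), Mul(Add(Function('B')(-4, 4), 47), Add(41, 26))) = Add(Mul(27, 127), Mul(Add(Add(Rational(-2, 3), -4, 4), 47), Add(41, 26))) = Add(3429, Mul(Add(Rational(-2, 3), 47), 67)) = Add(3429, Mul(Rational(139, 3), 67)) = Add(3429, Rational(9313, 3)) = Rational(19600, 3)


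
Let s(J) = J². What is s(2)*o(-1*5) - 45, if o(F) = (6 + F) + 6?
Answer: -17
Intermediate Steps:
o(F) = 12 + F
s(2)*o(-1*5) - 45 = 2²*(12 - 1*5) - 45 = 4*(12 - 5) - 45 = 4*7 - 45 = 28 - 45 = -17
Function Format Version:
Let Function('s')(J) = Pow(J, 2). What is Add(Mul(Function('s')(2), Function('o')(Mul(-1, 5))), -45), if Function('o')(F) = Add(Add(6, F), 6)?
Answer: -17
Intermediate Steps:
Function('o')(F) = Add(12, F)
Add(Mul(Function('s')(2), Function('o')(Mul(-1, 5))), -45) = Add(Mul(Pow(2, 2), Add(12, Mul(-1, 5))), -45) = Add(Mul(4, Add(12, -5)), -45) = Add(Mul(4, 7), -45) = Add(28, -45) = -17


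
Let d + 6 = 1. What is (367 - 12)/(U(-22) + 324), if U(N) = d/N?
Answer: 7810/7133 ≈ 1.0949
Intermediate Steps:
d = -5 (d = -6 + 1 = -5)
U(N) = -5/N
(367 - 12)/(U(-22) + 324) = (367 - 12)/(-5/(-22) + 324) = 355/(-5*(-1/22) + 324) = 355/(5/22 + 324) = 355/(7133/22) = 355*(22/7133) = 7810/7133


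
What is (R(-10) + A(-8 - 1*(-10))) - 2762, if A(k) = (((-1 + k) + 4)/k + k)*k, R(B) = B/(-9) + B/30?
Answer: -24770/9 ≈ -2752.2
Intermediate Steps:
R(B) = -7*B/90 (R(B) = B*(-1/9) + B*(1/30) = -B/9 + B/30 = -7*B/90)
A(k) = k*(k + (3 + k)/k) (A(k) = ((3 + k)/k + k)*k = (k + (3 + k)/k)*k = k*(k + (3 + k)/k))
(R(-10) + A(-8 - 1*(-10))) - 2762 = (-7/90*(-10) + (3 + (-8 - 1*(-10)) + (-8 - 1*(-10))**2)) - 2762 = (7/9 + (3 + (-8 + 10) + (-8 + 10)**2)) - 2762 = (7/9 + (3 + 2 + 2**2)) - 2762 = (7/9 + (3 + 2 + 4)) - 2762 = (7/9 + 9) - 2762 = 88/9 - 2762 = -24770/9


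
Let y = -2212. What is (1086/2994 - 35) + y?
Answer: -1121072/499 ≈ -2246.6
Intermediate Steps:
(1086/2994 - 35) + y = (1086/2994 - 35) - 2212 = (1086*(1/2994) - 35) - 2212 = (181/499 - 35) - 2212 = -17284/499 - 2212 = -1121072/499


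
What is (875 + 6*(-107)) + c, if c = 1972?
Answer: 2205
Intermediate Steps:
(875 + 6*(-107)) + c = (875 + 6*(-107)) + 1972 = (875 - 642) + 1972 = 233 + 1972 = 2205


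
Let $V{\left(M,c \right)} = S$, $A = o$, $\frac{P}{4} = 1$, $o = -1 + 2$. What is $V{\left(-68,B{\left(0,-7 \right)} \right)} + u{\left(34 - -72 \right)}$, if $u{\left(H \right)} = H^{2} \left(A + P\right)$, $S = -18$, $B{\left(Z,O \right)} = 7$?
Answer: $56162$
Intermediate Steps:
$o = 1$
$P = 4$ ($P = 4 \cdot 1 = 4$)
$A = 1$
$u{\left(H \right)} = 5 H^{2}$ ($u{\left(H \right)} = H^{2} \left(1 + 4\right) = H^{2} \cdot 5 = 5 H^{2}$)
$V{\left(M,c \right)} = -18$
$V{\left(-68,B{\left(0,-7 \right)} \right)} + u{\left(34 - -72 \right)} = -18 + 5 \left(34 - -72\right)^{2} = -18 + 5 \left(34 + 72\right)^{2} = -18 + 5 \cdot 106^{2} = -18 + 5 \cdot 11236 = -18 + 56180 = 56162$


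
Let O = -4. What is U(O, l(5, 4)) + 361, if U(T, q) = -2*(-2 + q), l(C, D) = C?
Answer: 355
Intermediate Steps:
U(T, q) = 4 - 2*q
U(O, l(5, 4)) + 361 = (4 - 2*5) + 361 = (4 - 10) + 361 = -6 + 361 = 355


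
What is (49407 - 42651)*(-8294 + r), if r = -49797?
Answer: -392462796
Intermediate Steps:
(49407 - 42651)*(-8294 + r) = (49407 - 42651)*(-8294 - 49797) = 6756*(-58091) = -392462796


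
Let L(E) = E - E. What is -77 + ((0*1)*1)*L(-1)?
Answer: -77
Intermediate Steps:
L(E) = 0
-77 + ((0*1)*1)*L(-1) = -77 + ((0*1)*1)*0 = -77 + (0*1)*0 = -77 + 0*0 = -77 + 0 = -77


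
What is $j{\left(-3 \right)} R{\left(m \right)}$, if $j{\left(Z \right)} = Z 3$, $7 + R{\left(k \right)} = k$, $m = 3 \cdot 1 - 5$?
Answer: $81$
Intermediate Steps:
$m = -2$ ($m = 3 - 5 = -2$)
$R{\left(k \right)} = -7 + k$
$j{\left(Z \right)} = 3 Z$
$j{\left(-3 \right)} R{\left(m \right)} = 3 \left(-3\right) \left(-7 - 2\right) = \left(-9\right) \left(-9\right) = 81$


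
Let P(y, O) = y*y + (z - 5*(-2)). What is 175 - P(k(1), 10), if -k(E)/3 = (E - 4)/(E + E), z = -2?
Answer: 587/4 ≈ 146.75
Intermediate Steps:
k(E) = -3*(-4 + E)/(2*E) (k(E) = -3*(E - 4)/(E + E) = -3*(-4 + E)/(2*E))
P(y, O) = 8 + y**2 (P(y, O) = y*y + (-2 - 5*(-2)) = y**2 + (-2 + 10) = y**2 + 8 = 8 + y**2)
175 - P(k(1), 10) = 175 - (8 + (-3/2 + 6/1)**2) = 175 - (8 + (-3/2 + 6*1)**2) = 175 - (8 + (-3/2 + 6)**2) = 175 - (8 + (9/2)**2) = 175 - (8 + 81/4) = 175 - 1*113/4 = 175 - 113/4 = 587/4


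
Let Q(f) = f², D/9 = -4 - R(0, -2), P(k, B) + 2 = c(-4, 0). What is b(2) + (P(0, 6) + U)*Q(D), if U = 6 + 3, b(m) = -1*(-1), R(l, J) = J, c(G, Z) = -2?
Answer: 1621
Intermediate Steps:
P(k, B) = -4 (P(k, B) = -2 - 2 = -4)
D = -18 (D = 9*(-4 - 1*(-2)) = 9*(-4 + 2) = 9*(-2) = -18)
b(m) = 1
U = 9
b(2) + (P(0, 6) + U)*Q(D) = 1 + (-4 + 9)*(-18)² = 1 + 5*324 = 1 + 1620 = 1621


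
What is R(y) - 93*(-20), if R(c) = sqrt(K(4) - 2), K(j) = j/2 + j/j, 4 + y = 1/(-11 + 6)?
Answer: 1861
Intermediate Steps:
y = -21/5 (y = -4 + 1/(-11 + 6) = -4 + 1/(-5) = -4 - 1/5 = -21/5 ≈ -4.2000)
K(j) = 1 + j/2 (K(j) = j*(1/2) + 1 = j/2 + 1 = 1 + j/2)
R(c) = 1 (R(c) = sqrt((1 + (1/2)*4) - 2) = sqrt((1 + 2) - 2) = sqrt(3 - 2) = sqrt(1) = 1)
R(y) - 93*(-20) = 1 - 93*(-20) = 1 + 1860 = 1861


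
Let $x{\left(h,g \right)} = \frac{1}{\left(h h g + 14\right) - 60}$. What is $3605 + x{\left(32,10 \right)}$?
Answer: $\frac{36749371}{10194} \approx 3605.0$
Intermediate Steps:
$x{\left(h,g \right)} = \frac{1}{-46 + g h^{2}}$ ($x{\left(h,g \right)} = \frac{1}{\left(h^{2} g + 14\right) - 60} = \frac{1}{\left(g h^{2} + 14\right) - 60} = \frac{1}{\left(14 + g h^{2}\right) - 60} = \frac{1}{-46 + g h^{2}}$)
$3605 + x{\left(32,10 \right)} = 3605 + \frac{1}{-46 + 10 \cdot 32^{2}} = 3605 + \frac{1}{-46 + 10 \cdot 1024} = 3605 + \frac{1}{-46 + 10240} = 3605 + \frac{1}{10194} = \frac{36749371}{10194}$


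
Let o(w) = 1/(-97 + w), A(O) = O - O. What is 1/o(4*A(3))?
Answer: -97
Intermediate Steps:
A(O) = 0
1/o(4*A(3)) = 1/(1/(-97 + 4*0)) = 1/(1/(-97 + 0)) = 1/(1/(-97)) = 1/(-1/97) = -97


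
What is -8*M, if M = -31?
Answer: 248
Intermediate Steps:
-8*M = -8*(-31) = 248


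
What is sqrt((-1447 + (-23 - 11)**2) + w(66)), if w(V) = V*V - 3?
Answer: sqrt(4062) ≈ 63.734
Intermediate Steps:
w(V) = -3 + V**2 (w(V) = V**2 - 3 = -3 + V**2)
sqrt((-1447 + (-23 - 11)**2) + w(66)) = sqrt((-1447 + (-23 - 11)**2) + (-3 + 66**2)) = sqrt((-1447 + (-34)**2) + (-3 + 4356)) = sqrt((-1447 + 1156) + 4353) = sqrt(-291 + 4353) = sqrt(4062)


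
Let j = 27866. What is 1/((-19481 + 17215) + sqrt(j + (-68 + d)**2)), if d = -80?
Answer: -1133/2542493 - 3*sqrt(5530)/5084986 ≈ -0.00048950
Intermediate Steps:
1/((-19481 + 17215) + sqrt(j + (-68 + d)**2)) = 1/((-19481 + 17215) + sqrt(27866 + (-68 - 80)**2)) = 1/(-2266 + sqrt(27866 + (-148)**2)) = 1/(-2266 + sqrt(27866 + 21904)) = 1/(-2266 + sqrt(49770)) = 1/(-2266 + 3*sqrt(5530))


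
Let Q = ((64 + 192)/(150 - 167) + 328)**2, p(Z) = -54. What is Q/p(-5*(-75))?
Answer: -14151200/7803 ≈ -1813.6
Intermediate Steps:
Q = 28302400/289 (Q = (256/(-17) + 328)**2 = (256*(-1/17) + 328)**2 = (-256/17 + 328)**2 = (5320/17)**2 = 28302400/289 ≈ 97932.)
Q/p(-5*(-75)) = (28302400/289)/(-54) = (28302400/289)*(-1/54) = -14151200/7803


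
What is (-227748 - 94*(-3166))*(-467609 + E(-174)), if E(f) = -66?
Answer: -32669904800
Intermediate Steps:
(-227748 - 94*(-3166))*(-467609 + E(-174)) = (-227748 - 94*(-3166))*(-467609 - 66) = (-227748 + 297604)*(-467675) = 69856*(-467675) = -32669904800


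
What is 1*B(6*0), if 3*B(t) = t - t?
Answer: 0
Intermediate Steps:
B(t) = 0 (B(t) = (t - t)/3 = (⅓)*0 = 0)
1*B(6*0) = 1*0 = 0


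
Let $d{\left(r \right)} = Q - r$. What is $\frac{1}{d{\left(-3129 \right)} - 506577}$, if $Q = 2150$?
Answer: $- \frac{1}{501298} \approx -1.9948 \cdot 10^{-6}$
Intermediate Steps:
$d{\left(r \right)} = 2150 - r$
$\frac{1}{d{\left(-3129 \right)} - 506577} = \frac{1}{\left(2150 - -3129\right) - 506577} = \frac{1}{\left(2150 + 3129\right) - 506577} = \frac{1}{5279 - 506577} = \frac{1}{-501298} = - \frac{1}{501298}$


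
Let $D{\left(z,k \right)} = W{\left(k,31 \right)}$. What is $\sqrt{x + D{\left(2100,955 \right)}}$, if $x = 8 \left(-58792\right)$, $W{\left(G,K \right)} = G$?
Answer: $i \sqrt{469381} \approx 685.11 i$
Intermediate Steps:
$D{\left(z,k \right)} = k$
$x = -470336$
$\sqrt{x + D{\left(2100,955 \right)}} = \sqrt{-470336 + 955} = \sqrt{-469381} = i \sqrt{469381}$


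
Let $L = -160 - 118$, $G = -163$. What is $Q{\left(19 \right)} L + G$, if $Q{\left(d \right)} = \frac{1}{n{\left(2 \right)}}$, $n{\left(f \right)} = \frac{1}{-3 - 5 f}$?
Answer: $3451$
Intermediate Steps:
$L = -278$ ($L = -160 - 118 = -278$)
$Q{\left(d \right)} = -13$ ($Q{\left(d \right)} = \frac{1}{\left(-1\right) \frac{1}{3 + 5 \cdot 2}} = \frac{1}{\left(-1\right) \frac{1}{3 + 10}} = \frac{1}{\left(-1\right) \frac{1}{13}} = \frac{1}{- \frac{1}{13}} = -13$)
$Q{\left(19 \right)} L + G = \left(-13\right) \left(-278\right) - 163 = 3614 - 163 = 3451$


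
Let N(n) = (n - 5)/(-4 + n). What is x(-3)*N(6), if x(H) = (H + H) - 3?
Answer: -9/2 ≈ -4.5000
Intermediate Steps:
x(H) = -3 + 2*H (x(H) = 2*H - 3 = -3 + 2*H)
N(n) = (-5 + n)/(-4 + n)
x(-3)*N(6) = (-3 + 2*(-3))*((-5 + 6)/(-4 + 6)) = (-3 - 6)*(1/2) = -9/2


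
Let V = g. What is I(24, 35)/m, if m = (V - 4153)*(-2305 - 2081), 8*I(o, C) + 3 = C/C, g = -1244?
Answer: -1/94684968 ≈ -1.0561e-8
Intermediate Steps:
I(o, C) = -1/4 (I(o, C) = -3/8 + (C/C)/8 = -3/8 + (1/8)*1 = -3/8 + 1/8 = -1/4)
V = -1244
m = 23671242 (m = (-1244 - 4153)*(-2305 - 2081) = -5397*(-4386) = 23671242)
I(24, 35)/m = -1/4/23671242 = -1/4*1/23671242 = -1/94684968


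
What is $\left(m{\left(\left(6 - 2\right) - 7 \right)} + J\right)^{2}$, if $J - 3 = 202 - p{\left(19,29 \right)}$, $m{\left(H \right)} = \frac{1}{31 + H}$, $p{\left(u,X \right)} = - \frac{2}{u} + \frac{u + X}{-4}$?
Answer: $\frac{13344639361}{283024} \approx 47150.0$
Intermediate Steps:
$p{\left(u,X \right)} = - \frac{2}{u} - \frac{X}{4} - \frac{u}{4}$ ($p{\left(u,X \right)} = - \frac{2}{u} + \left(X + u\right) \left(- \frac{1}{4}\right) = - \frac{2}{u} - \left(\frac{X}{4} + \frac{u}{4}\right) = - \frac{2}{u} - \frac{X}{4} - \frac{u}{4}$)
$J = \frac{4125}{19}$ ($J = 3 + \left(202 - \frac{-8 - 19 \left(29 + 19\right)}{4 \cdot 19}\right) = 3 + \left(202 - \frac{1}{4} \cdot \frac{1}{19} \left(-8 - 19 \cdot 48\right)\right) = 3 + \left(202 - \frac{1}{4} \cdot \frac{1}{19} \left(-8 - 912\right)\right) = 3 + \left(202 - \frac{1}{4} \cdot \frac{1}{19} \left(-920\right)\right) = 3 + \left(202 - - \frac{230}{19}\right) = 3 + \left(202 + \frac{230}{19}\right) = 3 + \frac{4068}{19} = \frac{4125}{19} \approx 217.11$)
$\left(m{\left(\left(6 - 2\right) - 7 \right)} + J\right)^{2} = \left(\frac{1}{31 + \left(\left(6 - 2\right) - 7\right)} + \frac{4125}{19}\right)^{2} = \left(\frac{1}{31 + \left(4 - 7\right)} + \frac{4125}{19}\right)^{2} = \left(\frac{1}{31 - 3} + \frac{4125}{19}\right)^{2} = \left(\frac{1}{28} + \frac{4125}{19}\right)^{2} = \left(\frac{115519}{532}\right)^{2} = \frac{13344639361}{283024}$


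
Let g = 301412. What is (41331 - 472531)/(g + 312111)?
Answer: -431200/613523 ≈ -0.70283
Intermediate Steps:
(41331 - 472531)/(g + 312111) = (41331 - 472531)/(301412 + 312111) = -431200/613523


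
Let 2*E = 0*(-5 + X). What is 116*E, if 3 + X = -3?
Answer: 0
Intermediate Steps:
X = -6 (X = -3 - 3 = -6)
E = 0 (E = (0*(-5 - 6))/2 = (0*(-11))/2 = (1/2)*0 = 0)
116*E = 116*0 = 0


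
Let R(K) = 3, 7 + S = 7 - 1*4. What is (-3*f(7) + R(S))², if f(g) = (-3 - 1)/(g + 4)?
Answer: 2025/121 ≈ 16.736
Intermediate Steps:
S = -4 (S = -7 + (7 - 1*4) = -7 + (7 - 4) = -7 + 3 = -4)
f(g) = -4/(4 + g)
(-3*f(7) + R(S))² = (-(-12)/(4 + 7) + 3)² = (-(-12)/11 + 3)² = (-3*(-4/11) + 3)² = (12/11 + 3)² = (45/11)² = 2025/121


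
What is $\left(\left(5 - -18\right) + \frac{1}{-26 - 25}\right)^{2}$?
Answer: $\frac{1373584}{2601} \approx 528.1$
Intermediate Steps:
$\left(\left(5 - -18\right) + \frac{1}{-26 - 25}\right)^{2} = \left(\left(5 + 18\right) + \frac{1}{-51}\right)^{2} = \left(23 - \frac{1}{51}\right)^{2} = \left(\frac{1172}{51}\right)^{2} = \frac{1373584}{2601}$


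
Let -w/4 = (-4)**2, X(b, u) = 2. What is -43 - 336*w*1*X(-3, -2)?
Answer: 42965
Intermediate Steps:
w = -64 (w = -4*(-4)**2 = -4*16 = -64)
-43 - 336*w*1*X(-3, -2) = -43 - 336*(-64*1)*2 = -43 - (-21504)*2 = -43 - 336*(-128) = -43 + 43008 = 42965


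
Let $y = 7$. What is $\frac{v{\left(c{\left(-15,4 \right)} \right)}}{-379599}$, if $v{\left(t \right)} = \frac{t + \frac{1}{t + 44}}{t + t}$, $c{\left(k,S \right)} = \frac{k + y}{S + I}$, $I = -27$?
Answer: $- \frac{8689}{6195055680} \approx -1.4026 \cdot 10^{-6}$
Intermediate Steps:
$c{\left(k,S \right)} = \frac{7 + k}{-27 + S}$ ($c{\left(k,S \right)} = \frac{k + 7}{S - 27} = \frac{7 + k}{-27 + S}$)
$v{\left(t \right)} = \frac{t + \frac{1}{44 + t}}{2 t}$
$\frac{v{\left(c{\left(-15,4 \right)} \right)}}{-379599} = \frac{\frac{1}{2} \frac{1}{\frac{1}{-27 + 4} \left(7 - 15\right)} \frac{1}{44 + \frac{7 - 15}{-27 + 4}} \left(1 + \left(\frac{7 - 15}{-27 + 4}\right)^{2} + 44 \frac{7 - 15}{-27 + 4}\right)}{-379599} = \frac{1 + \left(\frac{1}{-23} \left(-8\right)\right)^{2} + 44 \frac{1}{-23} \left(-8\right)}{2 \frac{1}{-23} \left(-8\right) \left(44 + \frac{1}{-23} \left(-8\right)\right)} \left(- \frac{1}{379599}\right) = \frac{1 + \left(\left(- \frac{1}{23}\right) \left(-8\right)\right)^{2} + 44 \left(\left(- \frac{1}{23}\right) \left(-8\right)\right)}{2 \left(\left(- \frac{1}{23}\right) \left(-8\right)\right) \left(44 - - \frac{8}{23}\right)} \left(- \frac{1}{379599}\right) = \frac{1 + \left(\frac{8}{23}\right)^{2} + 44 \cdot \frac{8}{23}}{2 \cdot \frac{8}{23} \left(44 + \frac{8}{23}\right)} \left(- \frac{1}{379599}\right) = \frac{1}{2} \cdot \frac{23}{8} \frac{1}{\frac{1020}{23}} \left(1 + \frac{64}{529} + \frac{352}{23}\right) \left(- \frac{1}{379599}\right) = \frac{1}{2} \cdot \frac{23}{8} \cdot \frac{23}{1020} \cdot \frac{8689}{529} \left(- \frac{1}{379599}\right) = \frac{8689}{16320} \left(- \frac{1}{379599}\right) = - \frac{8689}{6195055680}$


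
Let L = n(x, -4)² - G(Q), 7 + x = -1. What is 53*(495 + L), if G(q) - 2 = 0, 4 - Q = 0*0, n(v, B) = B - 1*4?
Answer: 29521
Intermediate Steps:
x = -8 (x = -7 - 1 = -8)
n(v, B) = -4 + B (n(v, B) = B - 4 = -4 + B)
Q = 4 (Q = 4 - 0*0 = 4 - 1*0 = 4 + 0 = 4)
G(q) = 2 (G(q) = 2 + 0 = 2)
L = 62 (L = (-4 - 4)² - 1*2 = (-8)² - 2 = 64 - 2 = 62)
53*(495 + L) = 53*(495 + 62) = 53*557 = 29521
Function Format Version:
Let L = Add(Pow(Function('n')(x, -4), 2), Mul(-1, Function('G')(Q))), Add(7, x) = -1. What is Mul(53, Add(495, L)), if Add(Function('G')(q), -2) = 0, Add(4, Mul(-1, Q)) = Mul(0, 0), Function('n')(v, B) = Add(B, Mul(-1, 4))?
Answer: 29521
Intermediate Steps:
x = -8 (x = Add(-7, -1) = -8)
Function('n')(v, B) = Add(-4, B) (Function('n')(v, B) = Add(B, -4) = Add(-4, B))
Q = 4 (Q = Add(4, Mul(-1, Mul(0, 0))) = Add(4, Mul(-1, 0)) = Add(4, 0) = 4)
Function('G')(q) = 2 (Function('G')(q) = Add(2, 0) = 2)
L = 62 (L = Add(Pow(Add(-4, -4), 2), Mul(-1, 2)) = Add(Pow(-8, 2), -2) = Add(64, -2) = 62)
Mul(53, Add(495, L)) = Mul(53, Add(495, 62)) = Mul(53, 557) = 29521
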